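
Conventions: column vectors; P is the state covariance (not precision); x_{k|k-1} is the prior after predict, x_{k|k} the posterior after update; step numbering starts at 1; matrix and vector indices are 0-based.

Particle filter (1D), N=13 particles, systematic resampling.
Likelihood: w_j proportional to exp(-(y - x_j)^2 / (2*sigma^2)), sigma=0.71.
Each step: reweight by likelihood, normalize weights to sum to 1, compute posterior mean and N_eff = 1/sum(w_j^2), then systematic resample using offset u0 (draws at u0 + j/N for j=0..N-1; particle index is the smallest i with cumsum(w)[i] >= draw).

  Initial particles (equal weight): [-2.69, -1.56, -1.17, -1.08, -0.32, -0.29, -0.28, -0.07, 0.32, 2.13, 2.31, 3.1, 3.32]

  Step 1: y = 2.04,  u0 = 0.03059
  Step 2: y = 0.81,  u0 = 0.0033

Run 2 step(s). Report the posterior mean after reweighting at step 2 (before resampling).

post_mean = 1.4993

step 1: w=[0.0000, 0.0000, 0.0000, 0.0000, 0.0016, 0.0018, 0.0019, 0.0048, 0.0210, 0.3927, 0.3683, 0.1299, 0.0779]  mean=2.3534  Neff=3.1921  idx=[8, 9, 9, 9, 9, 9, 10, 10, 10, 10, 11, 11, 12]
step 2: w=[0.3720, 0.0838, 0.0838, 0.0838, 0.0838, 0.0838, 0.0507, 0.0507, 0.0507, 0.0507, 0.0026, 0.0026, 0.0009]  mean=1.4993  Neff=5.4400  idx=[0, 0, 0, 0, 0, 1, 2, 3, 3, 4, 5, 7, 8]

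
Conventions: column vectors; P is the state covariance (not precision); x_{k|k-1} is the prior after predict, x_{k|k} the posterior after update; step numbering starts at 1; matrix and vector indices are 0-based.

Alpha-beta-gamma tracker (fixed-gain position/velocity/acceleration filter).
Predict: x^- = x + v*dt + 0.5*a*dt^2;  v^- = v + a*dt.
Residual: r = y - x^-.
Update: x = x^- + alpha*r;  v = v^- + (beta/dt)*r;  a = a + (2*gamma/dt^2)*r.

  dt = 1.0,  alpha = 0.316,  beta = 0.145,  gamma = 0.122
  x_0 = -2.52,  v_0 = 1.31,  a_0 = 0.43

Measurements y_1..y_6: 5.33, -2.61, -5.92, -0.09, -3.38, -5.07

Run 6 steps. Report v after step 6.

step 1: x_pred=-0.9950  r=6.3250  x^+=1.0037  v^+=2.6571  a^+=1.9733
step 2: x_pred=4.6475  r=-7.2575  x^+=2.3541  v^+=3.5781  a^+=0.2025
step 3: x_pred=6.0334  r=-11.9534  x^+=2.2562  v^+=2.0473  a^+=-2.7142
step 4: x_pred=2.9464  r=-3.0364  x^+=1.9869  v^+=-1.1071  a^+=-3.4550
step 5: x_pred=-0.8478  r=-2.5322  x^+=-1.6479  v^+=-4.9293  a^+=-4.0729
step 6: x_pred=-8.6137  r=3.5437  x^+=-7.4939  v^+=-8.4884  a^+=-3.2082

v_post = -8.4884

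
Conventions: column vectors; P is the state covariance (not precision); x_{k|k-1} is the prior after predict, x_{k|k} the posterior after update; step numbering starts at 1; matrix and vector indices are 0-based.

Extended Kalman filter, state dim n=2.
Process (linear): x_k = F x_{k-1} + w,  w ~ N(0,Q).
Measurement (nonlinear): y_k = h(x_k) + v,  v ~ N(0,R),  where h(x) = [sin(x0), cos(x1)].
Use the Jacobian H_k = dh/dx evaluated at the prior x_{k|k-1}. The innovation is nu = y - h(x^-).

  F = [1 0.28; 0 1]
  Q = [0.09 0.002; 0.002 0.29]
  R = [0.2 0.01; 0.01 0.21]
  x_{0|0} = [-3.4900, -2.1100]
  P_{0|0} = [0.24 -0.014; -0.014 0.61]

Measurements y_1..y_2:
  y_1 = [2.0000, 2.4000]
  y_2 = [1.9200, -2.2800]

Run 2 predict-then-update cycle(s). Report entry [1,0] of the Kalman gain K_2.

step 1: x^-=[-4.0808, -2.1100]  P^-=[0.3700 0.1588; 0.1588 0.9000]  H_jac=[-0.5904 0.0000; 0.0000 0.8581]  S=[0.3290 -0.0705; -0.0705 0.8727]  K=[-0.6417 0.1043; -0.0972 0.8771]  nu=[1.1929, 2.9135]  x^+=[-4.5423, 0.3295]  P^+=[0.2156 0.0181; 0.0181 0.2135]
step 2: x^-=[-4.4500, 0.3295]  P^-=[0.3324 0.0798; 0.0798 0.5035]  H_jac=[-0.2594 0.0000; 0.0000 -0.3235]  S=[0.2224 0.0167; 0.0167 0.2627]  K=[-0.3822 -0.0740; -0.0468 -0.6171]  nu=[0.9542, -3.2262]  x^+=[-4.5759, 2.2758]  P^+=[0.2976 0.0599; 0.0599 0.4020]

K[1,0] = -0.0468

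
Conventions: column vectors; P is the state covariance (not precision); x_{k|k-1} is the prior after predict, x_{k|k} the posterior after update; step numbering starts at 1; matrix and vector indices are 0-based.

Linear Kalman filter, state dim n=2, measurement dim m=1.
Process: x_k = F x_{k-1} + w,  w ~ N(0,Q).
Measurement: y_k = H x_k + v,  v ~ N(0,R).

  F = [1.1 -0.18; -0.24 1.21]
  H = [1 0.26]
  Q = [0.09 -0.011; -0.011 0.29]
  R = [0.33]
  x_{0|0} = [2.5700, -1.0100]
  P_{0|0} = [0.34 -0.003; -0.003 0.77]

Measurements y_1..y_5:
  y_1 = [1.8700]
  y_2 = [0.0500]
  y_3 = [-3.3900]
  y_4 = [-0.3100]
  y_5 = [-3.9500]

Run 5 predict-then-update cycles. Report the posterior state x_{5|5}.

x_post = [-4.2751, 6.0712]

step 1: x^-=[3.0088, -1.8389]  P^-=[0.5275 -0.2726; -0.2726 1.4387]  S=[0.8130]  K=[0.5617; 0.1248]  nu=[-0.6607]  x^+=[2.6377, -1.9214]  P^+=[0.2710 -0.3296; -0.3296 1.4260]
step 2: x^-=[3.2473, -2.9579]  P^-=[0.5947 -0.8461; -0.8461 2.5849]  S=[0.6595]  K=[0.5682; -0.2638]  nu=[-2.4283]  x^+=[1.8676, -2.3172]  P^+=[0.3818 -0.7472; -0.7472 2.5390]
step 3: x^-=[2.4715, -3.2521]  P^-=[0.9301 -1.6916; -1.6916 4.4633]  S=[0.6822]  K=[0.7187; -0.7785]  nu=[-5.0159]  x^+=[-1.1334, 0.6530]  P^+=[0.5777 -1.3099; -1.3099 4.0498]
step 4: x^-=[-1.3643, 1.0622]  P^-=[1.4390 -2.8456; -2.8456 7.0133]  S=[0.7634]  K=[0.9158; -1.3389]  nu=[0.7782]  x^+=[-0.6517, 0.0203]  P^+=[0.7987 -1.9095; -1.9095 5.6448]
step 5: x^-=[-0.7205, 0.1810]  P^-=[1.9955 -4.0753; -4.0753 9.7095]  S=[0.8627]  K=[1.0849; -1.7977]  nu=[-3.2766]  x^+=[-4.2751, 6.0712]  P^+=[0.9802 -2.3929; -2.3929 6.9216]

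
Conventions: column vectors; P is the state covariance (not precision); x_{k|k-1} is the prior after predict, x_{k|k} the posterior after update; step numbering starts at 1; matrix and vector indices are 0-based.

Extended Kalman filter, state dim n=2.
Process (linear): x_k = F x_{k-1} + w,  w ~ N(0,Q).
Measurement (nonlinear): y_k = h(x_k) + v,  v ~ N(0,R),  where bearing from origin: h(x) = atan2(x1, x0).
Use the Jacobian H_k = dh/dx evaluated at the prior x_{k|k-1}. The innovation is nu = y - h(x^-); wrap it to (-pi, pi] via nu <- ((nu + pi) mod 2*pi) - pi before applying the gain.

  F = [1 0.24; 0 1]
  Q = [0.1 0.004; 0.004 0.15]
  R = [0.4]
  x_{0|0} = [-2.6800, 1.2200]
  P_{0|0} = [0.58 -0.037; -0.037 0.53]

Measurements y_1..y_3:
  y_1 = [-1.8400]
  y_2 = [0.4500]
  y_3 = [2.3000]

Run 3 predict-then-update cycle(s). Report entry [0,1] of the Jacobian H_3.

step 1: x^-=[-2.3872, 1.2200]  P^-=[0.6928 0.0942; 0.0942 0.6800]  H_jac=[-0.1697 -0.3321]  S=[0.5056]  K=[-0.2945; -0.4783]  nu=[1.7740]  x^+=[-2.9096, 0.3714]  P^+=[0.6489 0.0230; 0.0230 0.5643]
step 2: x^-=[-2.8205, 0.3714]  P^-=[0.7925 0.1624; 0.1624 0.7143]  H_jac=[-0.0459 -0.3485]  S=[0.4936]  K=[-0.1883; -0.5194]  nu=[-2.5607]  x^+=[-2.3382, 1.7015]  P^+=[0.7750 0.1141; 0.1141 0.5811]
step 3: x^-=[-1.9298, 1.7015]  P^-=[0.9632 0.2576; 0.2576 0.7311]  H_jac=[-0.2570 -0.2916]  S=[0.5644]  K=[-0.5717; -0.4950]  nu=[-0.1190]  x^+=[-1.8618, 1.7604]  P^+=[0.7787 0.0979; 0.0979 0.5928]

H_jac[0,1] = -0.2916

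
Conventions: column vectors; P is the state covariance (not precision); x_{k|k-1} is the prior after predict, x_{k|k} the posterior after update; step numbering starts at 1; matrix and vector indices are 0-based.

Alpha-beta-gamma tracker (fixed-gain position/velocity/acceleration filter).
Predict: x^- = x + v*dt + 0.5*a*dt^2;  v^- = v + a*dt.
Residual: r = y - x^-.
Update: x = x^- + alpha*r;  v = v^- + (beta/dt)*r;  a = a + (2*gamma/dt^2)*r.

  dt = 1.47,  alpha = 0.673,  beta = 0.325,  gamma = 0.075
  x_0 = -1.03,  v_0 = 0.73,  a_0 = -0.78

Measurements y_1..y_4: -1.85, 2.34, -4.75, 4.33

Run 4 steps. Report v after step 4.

v_post = -0.5994

step 1: x_pred=-0.7997  r=-1.0503  x^+=-1.5065  v^+=-0.6488  a^+=-0.8529
step 2: x_pred=-3.3818  r=5.7218  x^+=0.4690  v^+=-0.6376  a^+=-0.4557
step 3: x_pred=-0.9607  r=-3.7893  x^+=-3.5109  v^+=-2.1453  a^+=-0.7188
step 4: x_pred=-7.4410  r=11.7710  x^+=0.4809  v^+=-0.5994  a^+=0.0983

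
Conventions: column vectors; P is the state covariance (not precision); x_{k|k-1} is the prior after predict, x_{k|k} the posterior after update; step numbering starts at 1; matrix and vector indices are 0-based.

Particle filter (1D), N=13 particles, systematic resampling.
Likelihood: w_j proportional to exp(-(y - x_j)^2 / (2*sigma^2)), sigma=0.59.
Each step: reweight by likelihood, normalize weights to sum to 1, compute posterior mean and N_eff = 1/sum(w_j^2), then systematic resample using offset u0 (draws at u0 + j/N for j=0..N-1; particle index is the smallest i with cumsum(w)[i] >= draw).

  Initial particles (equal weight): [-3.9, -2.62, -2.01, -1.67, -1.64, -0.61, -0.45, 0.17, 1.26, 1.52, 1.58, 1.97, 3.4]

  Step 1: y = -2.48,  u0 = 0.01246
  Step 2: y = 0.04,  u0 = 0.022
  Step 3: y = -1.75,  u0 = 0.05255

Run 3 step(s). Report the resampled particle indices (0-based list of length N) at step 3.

resampled_idx = [0, 1, 2, 3, 4, 5, 6, 7, 8, 9, 10, 11, 12]

step 1: w=[0.0219, 0.3862, 0.2892, 0.1548, 0.1442, 0.0026, 0.0011, 0.0000, 0.0000, 0.0000, 0.0000, 0.0000, 0.0000]  mean=-2.1757  Neff=3.5968  idx=[0, 1, 1, 1, 1, 1, 2, 2, 2, 3, 3, 4, 4]
step 2: w=[0.0000, 0.0005, 0.0005, 0.0005, 0.0005, 0.0005, 0.0332, 0.0332, 0.0332, 0.2081, 0.2081, 0.2408, 0.2408]  mean=-1.6919  Neff=4.8570  idx=[6, 8, 9, 9, 10, 10, 10, 11, 11, 11, 12, 12, 12]
step 3: w=[0.0716, 0.0716, 0.0782, 0.0782, 0.0782, 0.0782, 0.0782, 0.0776, 0.0776, 0.0776, 0.0776, 0.0776, 0.0776]  mean=-1.7048  Neff=12.9887  idx=[0, 1, 2, 3, 4, 5, 6, 7, 8, 9, 10, 11, 12]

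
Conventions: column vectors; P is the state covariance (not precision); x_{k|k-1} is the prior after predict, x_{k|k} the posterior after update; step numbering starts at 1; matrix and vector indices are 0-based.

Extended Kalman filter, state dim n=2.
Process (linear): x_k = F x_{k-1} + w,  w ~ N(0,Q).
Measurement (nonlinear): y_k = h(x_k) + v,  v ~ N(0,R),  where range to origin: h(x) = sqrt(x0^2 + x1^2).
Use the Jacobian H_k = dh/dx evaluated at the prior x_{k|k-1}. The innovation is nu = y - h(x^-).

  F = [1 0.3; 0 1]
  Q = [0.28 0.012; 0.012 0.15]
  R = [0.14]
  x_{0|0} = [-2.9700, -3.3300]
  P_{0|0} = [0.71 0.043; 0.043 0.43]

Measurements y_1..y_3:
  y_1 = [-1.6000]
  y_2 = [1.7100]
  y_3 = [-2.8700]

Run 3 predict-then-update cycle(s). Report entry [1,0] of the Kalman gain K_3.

K[1,0] = 0.0038

step 1: x^-=[-3.9690, -3.3300]  P^-=[1.0545 0.1840; 0.1840 0.5800]  H_jac=[-0.7661 -0.6427]  S=[1.1797]  K=[-0.7850; -0.4355]  nu=[-6.7809]  x^+=[1.3543, -0.3769]  P^+=[0.3275 -0.2193; -0.2193 0.3563]
step 2: x^-=[1.2412, -0.3769]  P^-=[0.5079 -0.1004; -0.1004 0.5063]  H_jac=[0.9569 -0.2905]  S=[0.7037]  K=[0.7322; -0.3456]  nu=[0.4128]  x^+=[1.5435, -0.5196]  P^+=[0.1307 0.0776; 0.0776 0.4222]
step 3: x^-=[1.3876, -0.5196]  P^-=[0.4953 0.2163; 0.2163 0.5722]  H_jac=[0.9365 -0.3507]  S=[0.5027]  K=[0.7718; 0.0038]  nu=[-4.3517]  x^+=[-1.9712, -0.5361]  P^+=[0.1958 0.2148; 0.2148 0.5722]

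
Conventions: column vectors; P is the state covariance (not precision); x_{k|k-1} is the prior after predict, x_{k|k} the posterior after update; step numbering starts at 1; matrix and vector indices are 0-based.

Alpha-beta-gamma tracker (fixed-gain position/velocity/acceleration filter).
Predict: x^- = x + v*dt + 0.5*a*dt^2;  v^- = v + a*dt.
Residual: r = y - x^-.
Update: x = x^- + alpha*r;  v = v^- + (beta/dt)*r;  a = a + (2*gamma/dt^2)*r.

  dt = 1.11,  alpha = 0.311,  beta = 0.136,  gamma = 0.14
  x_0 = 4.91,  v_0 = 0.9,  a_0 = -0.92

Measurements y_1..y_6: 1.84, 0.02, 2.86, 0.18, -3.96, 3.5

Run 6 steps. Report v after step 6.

v_post = 0.1914

step 1: x_pred=5.3422  r=-3.5022  x^+=4.2530  v^+=-0.5503  a^+=-1.7159
step 2: x_pred=2.5851  r=-2.5651  x^+=1.7874  v^+=-2.7692  a^+=-2.2988
step 3: x_pred=-2.7027  r=5.5627  x^+=-0.9727  v^+=-4.6394  a^+=-1.0347
step 4: x_pred=-6.7598  r=6.9398  x^+=-4.6015  v^+=-4.9376  a^+=0.5424
step 5: x_pred=-9.7481  r=5.7881  x^+=-7.9480  v^+=-3.6264  a^+=1.8578
step 6: x_pred=-10.8288  r=14.3288  x^+=-6.3725  v^+=0.1914  a^+=5.1141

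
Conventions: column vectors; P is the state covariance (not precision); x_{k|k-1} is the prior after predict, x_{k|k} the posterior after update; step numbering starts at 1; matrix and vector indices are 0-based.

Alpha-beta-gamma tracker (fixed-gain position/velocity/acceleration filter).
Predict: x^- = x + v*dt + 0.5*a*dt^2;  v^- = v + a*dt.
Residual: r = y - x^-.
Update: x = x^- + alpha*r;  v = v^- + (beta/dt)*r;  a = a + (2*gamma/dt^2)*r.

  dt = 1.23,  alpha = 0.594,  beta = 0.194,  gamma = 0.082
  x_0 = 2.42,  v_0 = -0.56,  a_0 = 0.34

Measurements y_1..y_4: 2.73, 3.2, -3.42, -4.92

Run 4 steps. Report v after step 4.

step 1: x_pred=1.9884  r=0.7416  x^+=2.4289  v^+=-0.0248  a^+=0.4204
step 2: x_pred=2.7164  r=0.4836  x^+=3.0036  v^+=0.5685  a^+=0.4728
step 3: x_pred=4.0606  r=-7.4806  x^+=-0.3829  v^+=-0.0298  a^+=-0.3381
step 4: x_pred=-0.6752  r=-4.2448  x^+=-3.1966  v^+=-1.1151  a^+=-0.7982

v_post = -1.1151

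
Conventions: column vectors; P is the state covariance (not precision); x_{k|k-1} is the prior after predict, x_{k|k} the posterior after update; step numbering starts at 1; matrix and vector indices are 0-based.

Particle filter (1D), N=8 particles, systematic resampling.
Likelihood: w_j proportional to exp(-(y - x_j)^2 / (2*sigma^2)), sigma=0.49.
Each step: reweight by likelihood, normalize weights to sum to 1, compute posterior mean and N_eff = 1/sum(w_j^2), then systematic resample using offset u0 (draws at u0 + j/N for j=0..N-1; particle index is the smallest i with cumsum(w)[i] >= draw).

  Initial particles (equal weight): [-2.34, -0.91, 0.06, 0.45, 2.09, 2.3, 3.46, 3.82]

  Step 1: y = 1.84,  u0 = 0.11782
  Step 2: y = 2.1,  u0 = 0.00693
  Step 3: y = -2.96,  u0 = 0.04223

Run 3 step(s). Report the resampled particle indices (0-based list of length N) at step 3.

step 1: w=[0.0000, 0.0000, 0.0009, 0.0116, 0.5681, 0.4165, 0.0027, 0.0002]  mean=2.1608  Neff=2.0146  idx=[4, 4, 4, 4, 5, 5, 5, 5]
step 2: w=[0.1302, 0.1302, 0.1302, 0.1302, 0.1198, 0.1198, 0.1198, 0.1198]  mean=2.1906  Neff=7.9862  idx=[0, 1, 1, 2, 3, 4, 5, 7]
step 3: w=[0.1987, 0.1987, 0.1987, 0.1987, 0.1987, 0.0022, 0.0022, 0.0022]  mean=2.0914  Neff=5.0659  idx=[0, 0, 1, 2, 2, 3, 3, 4]

resampled_idx = [0, 0, 1, 2, 2, 3, 3, 4]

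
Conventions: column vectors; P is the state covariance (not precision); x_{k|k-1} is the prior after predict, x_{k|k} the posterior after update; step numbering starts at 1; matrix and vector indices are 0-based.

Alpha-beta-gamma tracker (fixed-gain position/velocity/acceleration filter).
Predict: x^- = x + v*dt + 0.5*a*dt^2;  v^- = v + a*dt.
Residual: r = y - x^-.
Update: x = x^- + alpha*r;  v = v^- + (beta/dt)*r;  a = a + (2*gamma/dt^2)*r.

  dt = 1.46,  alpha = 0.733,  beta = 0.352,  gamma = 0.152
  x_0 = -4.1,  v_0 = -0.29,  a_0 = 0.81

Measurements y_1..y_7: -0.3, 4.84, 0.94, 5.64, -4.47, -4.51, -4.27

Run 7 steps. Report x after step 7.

x_post = -7.0754

step 1: x_pred=-3.6601  r=3.3601  x^+=-1.1971  v^+=1.7027  a^+=1.2892
step 2: x_pred=2.6628  r=2.1772  x^+=4.2587  v^+=4.1098  a^+=1.5997
step 3: x_pred=11.9640  r=-11.0240  x^+=3.8834  v^+=3.7876  a^+=0.0275
step 4: x_pred=9.4426  r=-3.8026  x^+=6.6553  v^+=2.9109  a^+=-0.5148
step 5: x_pred=10.3566  r=-14.8266  x^+=-0.5113  v^+=-1.4153  a^+=-2.6293
step 6: x_pred=-5.3800  r=0.8700  x^+=-4.7423  v^+=-5.0444  a^+=-2.5052
step 7: x_pred=-14.7771  r=10.5071  x^+=-7.0754  v^+=-6.1688  a^+=-1.0068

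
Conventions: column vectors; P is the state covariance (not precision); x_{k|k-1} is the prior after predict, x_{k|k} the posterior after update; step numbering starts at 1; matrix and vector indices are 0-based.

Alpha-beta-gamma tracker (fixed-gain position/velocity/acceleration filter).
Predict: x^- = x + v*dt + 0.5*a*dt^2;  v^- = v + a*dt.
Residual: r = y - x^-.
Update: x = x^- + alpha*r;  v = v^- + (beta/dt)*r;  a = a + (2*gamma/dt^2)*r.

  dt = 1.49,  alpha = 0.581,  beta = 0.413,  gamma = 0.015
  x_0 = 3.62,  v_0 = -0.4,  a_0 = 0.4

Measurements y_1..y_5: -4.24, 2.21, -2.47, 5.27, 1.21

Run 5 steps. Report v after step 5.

v_post = 1.3702

step 1: x_pred=3.4680  r=-7.7080  x^+=-1.0103  v^+=-1.9405  a^+=0.2958
step 2: x_pred=-3.5733  r=5.7833  x^+=-0.2132  v^+=0.1033  a^+=0.3740
step 3: x_pred=0.3559  r=-2.8259  x^+=-1.2860  v^+=-0.1227  a^+=0.3358
step 4: x_pred=-1.0960  r=6.3660  x^+=2.6026  v^+=2.1422  a^+=0.4218
step 5: x_pred=6.2627  r=-5.0527  x^+=3.3271  v^+=1.3702  a^+=0.3536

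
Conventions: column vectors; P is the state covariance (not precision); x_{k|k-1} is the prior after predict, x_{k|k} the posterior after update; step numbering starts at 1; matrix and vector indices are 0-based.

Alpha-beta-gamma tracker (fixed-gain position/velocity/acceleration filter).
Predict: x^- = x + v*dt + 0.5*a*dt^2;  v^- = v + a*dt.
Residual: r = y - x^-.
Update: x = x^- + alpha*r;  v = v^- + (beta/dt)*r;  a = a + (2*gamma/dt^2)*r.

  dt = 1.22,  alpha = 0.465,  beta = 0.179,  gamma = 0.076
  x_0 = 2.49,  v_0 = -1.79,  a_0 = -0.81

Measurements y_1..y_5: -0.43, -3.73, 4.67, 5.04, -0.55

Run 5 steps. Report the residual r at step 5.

step 1: x_pred=-0.2966  r=-0.1334  x^+=-0.3586  v^+=-2.7978  a^+=-0.8236
step 2: x_pred=-4.3849  r=0.6549  x^+=-4.0803  v^+=-3.7065  a^+=-0.7567
step 3: x_pred=-9.1655  r=13.8355  x^+=-2.7320  v^+=-2.5998  a^+=0.6562
step 4: x_pred=-5.4154  r=10.4554  x^+=-0.5536  v^+=-0.2652  a^+=1.7239
step 5: x_pred=0.4057  r=-0.9557  x^+=-0.0387  v^+=1.6977  a^+=1.6263

resid = -0.9557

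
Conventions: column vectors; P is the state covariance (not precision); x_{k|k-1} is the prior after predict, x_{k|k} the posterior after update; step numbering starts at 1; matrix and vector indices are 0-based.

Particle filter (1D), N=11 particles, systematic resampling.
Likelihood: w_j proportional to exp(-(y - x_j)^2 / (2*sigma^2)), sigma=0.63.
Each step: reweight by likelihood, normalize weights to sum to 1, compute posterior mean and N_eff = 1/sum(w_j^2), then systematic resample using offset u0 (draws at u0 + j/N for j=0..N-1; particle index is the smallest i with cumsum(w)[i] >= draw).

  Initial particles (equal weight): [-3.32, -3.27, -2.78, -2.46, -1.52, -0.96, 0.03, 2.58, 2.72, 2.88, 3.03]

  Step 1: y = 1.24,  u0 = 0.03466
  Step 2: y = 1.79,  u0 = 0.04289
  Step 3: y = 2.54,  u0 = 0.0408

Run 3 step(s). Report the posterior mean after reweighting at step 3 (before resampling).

step 1: w=[0.0000, 0.0000, 0.0000, 0.0000, 0.0002, 0.0059, 0.4168, 0.2745, 0.1670, 0.0890, 0.0466]  mean=1.5664  Neff=3.4829  idx=[6, 6, 6, 6, 6, 7, 7, 7, 8, 8, 9]
step 2: w=[0.0085, 0.0085, 0.0085, 0.0085, 0.0085, 0.1927, 0.1927, 0.1927, 0.1423, 0.1423, 0.0947]  mean=2.5393  Neff=6.2036  idx=[5, 5, 5, 6, 6, 7, 7, 8, 9, 9, 10]
step 3: w=[0.0930, 0.0930, 0.0930, 0.0930, 0.0930, 0.0930, 0.0930, 0.0895, 0.0895, 0.0895, 0.0806]  mean=2.6417  Neff=10.9826  idx=[0, 1, 2, 3, 4, 5, 6, 7, 8, 9, 10]

post_mean = 2.6417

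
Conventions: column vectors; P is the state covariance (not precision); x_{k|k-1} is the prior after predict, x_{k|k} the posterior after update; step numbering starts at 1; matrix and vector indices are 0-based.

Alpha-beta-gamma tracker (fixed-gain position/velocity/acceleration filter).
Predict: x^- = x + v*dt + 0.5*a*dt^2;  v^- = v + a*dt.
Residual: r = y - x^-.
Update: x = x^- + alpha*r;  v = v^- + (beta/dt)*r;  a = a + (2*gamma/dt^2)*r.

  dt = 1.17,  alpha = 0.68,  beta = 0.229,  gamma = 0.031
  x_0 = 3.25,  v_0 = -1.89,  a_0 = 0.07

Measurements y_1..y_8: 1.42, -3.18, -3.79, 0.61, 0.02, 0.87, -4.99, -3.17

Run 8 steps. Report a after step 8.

a_post = 0.1283

step 1: x_pred=1.0866  r=0.3334  x^+=1.3133  v^+=-1.7428  a^+=0.0851
step 2: x_pred=-0.6676  r=-2.5124  x^+=-2.3760  v^+=-2.1350  a^+=-0.0287
step 3: x_pred=-4.8936  r=1.1036  x^+=-4.1432  v^+=-1.9526  a^+=0.0213
step 4: x_pred=-6.4131  r=7.0231  x^+=-1.6374  v^+=-0.5531  a^+=0.3394
step 5: x_pred=-2.0522  r=2.0722  x^+=-0.6431  v^+=0.2496  a^+=0.4332
step 6: x_pred=-0.0545  r=0.9245  x^+=0.5741  v^+=0.9374  a^+=0.4751
step 7: x_pred=1.9961  r=-6.9861  x^+=-2.7544  v^+=0.1259  a^+=0.1587
step 8: x_pred=-2.4985  r=-0.6715  x^+=-2.9551  v^+=0.1802  a^+=0.1283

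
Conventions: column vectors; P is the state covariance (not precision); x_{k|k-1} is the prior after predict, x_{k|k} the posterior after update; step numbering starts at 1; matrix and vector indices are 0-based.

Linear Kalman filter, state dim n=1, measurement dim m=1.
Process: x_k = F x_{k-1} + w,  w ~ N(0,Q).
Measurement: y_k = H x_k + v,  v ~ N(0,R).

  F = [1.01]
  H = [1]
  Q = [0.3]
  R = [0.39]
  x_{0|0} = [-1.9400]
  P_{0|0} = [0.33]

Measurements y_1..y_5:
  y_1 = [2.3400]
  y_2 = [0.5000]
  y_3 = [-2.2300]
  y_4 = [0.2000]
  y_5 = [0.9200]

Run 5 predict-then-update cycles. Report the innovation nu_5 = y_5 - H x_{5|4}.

step 1: x^-=[-1.9594]  P^-=[0.6366]  S=[1.0266]  K=[0.6201]  nu=[4.2994]  x^+=[0.7067]  P^+=[0.2418]
step 2: x^-=[0.7138]  P^-=[0.5467]  S=[0.9367]  K=[0.5836]  nu=[-0.2138]  x^+=[0.5890]  P^+=[0.2276]
step 3: x^-=[0.5949]  P^-=[0.5322]  S=[0.9222]  K=[0.5771]  nu=[-2.8249]  x^+=[-1.0353]  P^+=[0.2251]
step 4: x^-=[-1.0457]  P^-=[0.5296]  S=[0.9196]  K=[0.5759]  nu=[1.2457]  x^+=[-0.3283]  P^+=[0.2246]
step 5: x^-=[-0.3316]  P^-=[0.5291]  S=[0.9191]  K=[0.5757]  nu=[1.2516]  x^+=[0.3889]  P^+=[0.2245]

innov = [1.2516]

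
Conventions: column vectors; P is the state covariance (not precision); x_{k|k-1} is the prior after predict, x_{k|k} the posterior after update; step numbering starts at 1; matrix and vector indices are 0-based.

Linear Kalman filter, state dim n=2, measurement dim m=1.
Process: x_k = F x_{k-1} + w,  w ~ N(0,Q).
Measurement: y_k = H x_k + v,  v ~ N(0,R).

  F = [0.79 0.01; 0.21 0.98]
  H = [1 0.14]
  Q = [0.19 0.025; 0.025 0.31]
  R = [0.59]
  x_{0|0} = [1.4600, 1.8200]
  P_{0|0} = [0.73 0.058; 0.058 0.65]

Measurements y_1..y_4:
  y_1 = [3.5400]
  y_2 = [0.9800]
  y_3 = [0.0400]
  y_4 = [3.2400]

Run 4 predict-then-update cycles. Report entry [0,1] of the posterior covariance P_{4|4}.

step 1: x^-=[1.1716, 2.0902]  P^-=[0.6466 0.1975; 0.1975 0.9903]  S=[1.3113]  K=[0.5142; 0.2563]  nu=[2.0758]  x^+=[2.2389, 2.6223]  P^+=[0.2999 0.0247; 0.0247 0.9042]
step 2: x^-=[1.7950, 3.0400]  P^-=[0.3777 0.1028; 0.1028 1.2017]  S=[1.0200]  K=[0.3844; 0.2657]  nu=[-1.2406]  x^+=[1.3181, 2.7104]  P^+=[0.2270 -0.0014; -0.0014 1.1297]
step 3: x^-=[1.0684, 2.9330]  P^-=[0.3317 0.0726; 0.0726 1.4044]  S=[0.9696]  K=[0.3526; 0.2777]  nu=[-1.4391]  x^+=[0.5610, 2.5334]  P^+=[0.2112 -0.0223; -0.0223 1.3296]
step 4: x^-=[0.4685, 2.6006]  P^-=[0.3216 0.0557; 0.0557 1.5871]  S=[0.9583]  K=[0.3437; 0.2900]  nu=[2.4074]  x^+=[1.2960, 3.2988]  P^+=[0.2084 -0.0398; -0.0398 1.5065]

P_post[0,1] = -0.0398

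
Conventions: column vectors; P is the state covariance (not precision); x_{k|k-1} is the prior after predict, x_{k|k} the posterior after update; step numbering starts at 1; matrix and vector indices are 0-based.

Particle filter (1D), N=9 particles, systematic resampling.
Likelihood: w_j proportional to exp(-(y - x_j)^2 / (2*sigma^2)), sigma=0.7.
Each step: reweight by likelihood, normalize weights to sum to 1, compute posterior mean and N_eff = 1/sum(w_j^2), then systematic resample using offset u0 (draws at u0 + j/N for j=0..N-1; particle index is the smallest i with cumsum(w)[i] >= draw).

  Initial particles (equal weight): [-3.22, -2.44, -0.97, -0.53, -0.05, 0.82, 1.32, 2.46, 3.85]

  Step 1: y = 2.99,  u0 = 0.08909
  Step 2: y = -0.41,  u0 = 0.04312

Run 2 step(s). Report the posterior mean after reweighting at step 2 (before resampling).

post_mean = 2.4600

step 1: w=[0.0000, 0.0000, 0.0000, 0.0000, 0.0001, 0.0064, 0.0451, 0.5832, 0.3652]  mean=2.9056  Neff=2.1025  idx=[7, 7, 7, 7, 7, 8, 8, 8, 8]
step 2: w=[0.2000, 0.2000, 0.2000, 0.2000, 0.2000, 0.0000, 0.0000, 0.0000, 0.0000]  mean=2.4600  Neff=5.0003  idx=[0, 0, 1, 1, 2, 2, 3, 4, 4]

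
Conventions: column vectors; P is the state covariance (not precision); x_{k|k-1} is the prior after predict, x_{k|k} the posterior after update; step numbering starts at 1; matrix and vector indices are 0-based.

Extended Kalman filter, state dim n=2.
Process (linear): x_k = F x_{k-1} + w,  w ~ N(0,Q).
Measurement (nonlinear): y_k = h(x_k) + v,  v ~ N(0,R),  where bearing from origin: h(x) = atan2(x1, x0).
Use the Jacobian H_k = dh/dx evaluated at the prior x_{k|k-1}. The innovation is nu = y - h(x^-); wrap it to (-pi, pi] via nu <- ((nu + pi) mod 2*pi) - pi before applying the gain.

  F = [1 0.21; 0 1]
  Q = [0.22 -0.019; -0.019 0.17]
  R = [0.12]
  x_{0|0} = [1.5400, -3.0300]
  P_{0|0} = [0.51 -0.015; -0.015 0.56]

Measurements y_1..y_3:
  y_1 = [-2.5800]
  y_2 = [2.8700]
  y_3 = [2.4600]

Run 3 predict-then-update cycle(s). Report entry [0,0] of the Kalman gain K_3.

step 1: x^-=[0.9037, -3.0300]  P^-=[0.7484 0.0836; 0.0836 0.7300]  H_jac=[0.3031 0.0904]  S=[0.1993]  K=[1.1761; 0.4582]  nu=[-1.2991]  x^+=[-0.6241, -3.6253]  P^+=[0.4728 -0.0238; -0.0238 0.6882]
step 2: x^-=[-1.3854, -3.6253]  P^-=[0.7131 0.1017; 0.1017 0.8582]  H_jac=[0.2407 -0.0920]  S=[0.1641]  K=[0.9891; -0.3319]  nu=[-1.4774]  x^+=[-2.8467, -3.1350]  P^+=[0.5526 0.1556; 0.1556 0.8401]
step 3: x^-=[-3.5050, -3.1350]  P^-=[0.8750 0.3130; 0.3130 1.0101]  H_jac=[0.1418 -0.1585]  S=[0.1489]  K=[0.4999; -0.7772]  nu=[-1.4113]  x^+=[-4.2106, -2.0380]  P^+=[0.8378 0.3708; 0.3708 0.9201]

K[0,0] = 0.4999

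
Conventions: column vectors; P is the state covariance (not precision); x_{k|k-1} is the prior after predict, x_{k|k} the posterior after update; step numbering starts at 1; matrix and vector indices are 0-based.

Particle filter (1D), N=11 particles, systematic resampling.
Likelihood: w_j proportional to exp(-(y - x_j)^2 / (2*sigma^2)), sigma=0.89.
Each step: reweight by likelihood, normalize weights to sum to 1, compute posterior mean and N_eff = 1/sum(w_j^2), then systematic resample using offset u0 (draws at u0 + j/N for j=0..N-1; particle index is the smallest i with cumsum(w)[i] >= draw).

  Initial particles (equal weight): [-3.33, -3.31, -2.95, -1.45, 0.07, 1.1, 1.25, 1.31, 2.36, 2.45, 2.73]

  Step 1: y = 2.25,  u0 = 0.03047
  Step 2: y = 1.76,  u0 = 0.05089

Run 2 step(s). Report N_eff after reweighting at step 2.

step 1: w=[0.0000, 0.0000, 0.0000, 0.0000, 0.0113, 0.0982, 0.1203, 0.1295, 0.2245, 0.2206, 0.1956]  mean=2.0330  Neff=5.6075  idx=[5, 6, 6, 7, 8, 8, 8, 9, 9, 10, 10]
step 2: w=[0.0914, 0.1021, 0.1021, 0.1059, 0.0959, 0.0959, 0.0959, 0.0891, 0.0891, 0.0664, 0.0664]  mean=1.9722  Neff=10.7919  idx=[0, 1, 2, 3, 4, 5, 6, 6, 8, 9, 10]

N_eff = 10.7919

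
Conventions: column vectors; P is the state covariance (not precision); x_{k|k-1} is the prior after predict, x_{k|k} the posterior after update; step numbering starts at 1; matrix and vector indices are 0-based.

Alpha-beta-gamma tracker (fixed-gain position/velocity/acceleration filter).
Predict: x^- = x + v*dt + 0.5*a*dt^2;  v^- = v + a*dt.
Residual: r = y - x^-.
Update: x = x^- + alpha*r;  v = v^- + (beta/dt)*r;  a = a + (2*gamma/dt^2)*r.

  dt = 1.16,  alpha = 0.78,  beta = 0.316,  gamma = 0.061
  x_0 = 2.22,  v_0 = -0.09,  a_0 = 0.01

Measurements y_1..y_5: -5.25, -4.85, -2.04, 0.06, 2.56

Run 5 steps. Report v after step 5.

v_post = 1.5661

step 1: x_pred=2.1223  r=-7.3723  x^+=-3.6281  v^+=-2.0867  a^+=-0.6584
step 2: x_pred=-6.4917  r=1.6417  x^+=-5.2112  v^+=-2.4033  a^+=-0.5096
step 3: x_pred=-8.3418  r=6.3018  x^+=-3.4264  v^+=-1.2777  a^+=0.0618
step 4: x_pred=-4.8669  r=4.9269  x^+=-1.0239  v^+=0.1362  a^+=0.5085
step 5: x_pred=-0.5239  r=3.0839  x^+=1.8815  v^+=1.5661  a^+=0.7881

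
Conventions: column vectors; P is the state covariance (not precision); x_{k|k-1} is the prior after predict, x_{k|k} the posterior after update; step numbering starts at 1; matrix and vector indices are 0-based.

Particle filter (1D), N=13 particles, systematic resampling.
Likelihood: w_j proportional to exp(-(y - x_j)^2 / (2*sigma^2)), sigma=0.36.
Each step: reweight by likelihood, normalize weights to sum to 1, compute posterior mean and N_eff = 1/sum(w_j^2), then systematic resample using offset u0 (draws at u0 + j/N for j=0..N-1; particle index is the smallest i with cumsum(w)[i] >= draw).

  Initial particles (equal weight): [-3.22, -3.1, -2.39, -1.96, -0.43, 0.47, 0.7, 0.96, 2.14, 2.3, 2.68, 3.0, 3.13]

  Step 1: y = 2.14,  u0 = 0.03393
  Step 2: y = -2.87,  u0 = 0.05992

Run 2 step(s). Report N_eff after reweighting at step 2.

N_eff = 6.0187

step 1: w=[0.0000, 0.0000, 0.0000, 0.0000, 0.0000, 0.0000, 0.0001, 0.0020, 0.4318, 0.3912, 0.1402, 0.0249, 0.0098]  mean=2.3068  Neff=2.7793  idx=[8, 8, 8, 8, 8, 8, 9, 9, 9, 9, 9, 10, 10]
step 2: w=[0.1664, 0.1664, 0.1664, 0.1664, 0.1664, 0.1664, 0.0003, 0.0003, 0.0003, 0.0003, 0.0003, 0.0000, 0.0000]  mean=2.1402  Neff=6.0187  idx=[0, 0, 1, 1, 2, 2, 3, 3, 4, 4, 4, 5, 5]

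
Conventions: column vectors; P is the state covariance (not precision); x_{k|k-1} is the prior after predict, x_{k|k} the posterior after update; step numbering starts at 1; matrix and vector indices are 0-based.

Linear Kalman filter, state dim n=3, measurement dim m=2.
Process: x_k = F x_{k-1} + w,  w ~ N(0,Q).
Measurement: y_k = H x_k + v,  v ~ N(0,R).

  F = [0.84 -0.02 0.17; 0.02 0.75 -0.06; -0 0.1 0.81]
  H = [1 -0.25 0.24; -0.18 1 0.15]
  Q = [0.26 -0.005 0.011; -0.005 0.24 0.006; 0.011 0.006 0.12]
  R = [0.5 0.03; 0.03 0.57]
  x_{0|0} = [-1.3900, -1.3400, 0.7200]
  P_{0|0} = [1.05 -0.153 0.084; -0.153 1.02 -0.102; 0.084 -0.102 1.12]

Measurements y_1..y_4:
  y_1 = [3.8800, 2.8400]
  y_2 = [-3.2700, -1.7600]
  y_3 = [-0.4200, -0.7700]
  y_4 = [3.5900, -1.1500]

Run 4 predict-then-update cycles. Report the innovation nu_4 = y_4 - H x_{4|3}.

step 1: x^-=[-1.0184, -1.0760, 0.4492]  P^-=[1.0635 -0.1275 0.2074; -0.1275 0.8226 -0.0322; 0.2074 -0.0322 0.8485]  S=[1.8309 -0.4541; -0.4541 1.4712]  K=[0.6247 -0.0028; -0.0481 0.5566; 0.2584 0.1190]  nu=[4.5216, 3.6653]  x^+=[1.7963, 0.7465, 2.0538]  P^+=[0.3473 0.0878 -0.0543; 0.0878 0.3383 -0.0442; -0.0543 -0.0442 0.7333]
step 2: x^-=[1.8431, 0.4726, 1.7383]  P^-=[0.5082 0.0404 0.0817; 0.0404 0.4398 -0.0316; 0.0817 -0.0316 0.5974]  S=[1.0929 -0.1053; -0.1053 1.0113]  K=[0.4748 0.0111; -0.0301 0.4199; 0.2195 0.0657]  nu=[-5.4121, -2.1616]  x^+=[-0.7504, -0.2723, 0.4082]  P^+=[0.2628 0.0723 -0.0294; 0.0723 0.2579 -0.0427; -0.0294 -0.0427 0.5434]
step 3: x^-=[-0.5555, -0.2437, 0.3034]  P^-=[0.4507 0.0314 0.0714; 0.0314 0.3932 -0.0271; 0.0714 -0.0271 0.4722]  S=[1.0243 -0.0975; -0.0975 0.9651]  K=[0.4496 0.0050; -0.0342 0.3939; 0.1918 0.0514]  nu=[0.0018, -0.6718]  x^+=[-0.5581, -0.5084, 0.2693]  P^+=[0.2441 0.0625 -0.0149; 0.0625 0.2396 -0.0327; -0.0149 -0.0327 0.4339]
step 4: x^-=[-0.4128, -0.4086, 0.1673]  P^-=[0.4388 0.0269 0.0654; 0.0269 0.3813 -0.0169; 0.0654 -0.0169 0.4017]  S=[1.0057 -0.0982; -0.0982 0.9563]  K=[0.4453 0.0015; -0.0342 0.3875; 0.1700 0.0505]  nu=[3.8605, -0.8408]  x^+=[1.3051, -0.8666, 0.7811]  P^+=[0.2394 0.0586 -0.0086; 0.0586 0.2339 -0.0235; -0.0086 -0.0235 0.3719]

innov = [3.8605, -0.8408]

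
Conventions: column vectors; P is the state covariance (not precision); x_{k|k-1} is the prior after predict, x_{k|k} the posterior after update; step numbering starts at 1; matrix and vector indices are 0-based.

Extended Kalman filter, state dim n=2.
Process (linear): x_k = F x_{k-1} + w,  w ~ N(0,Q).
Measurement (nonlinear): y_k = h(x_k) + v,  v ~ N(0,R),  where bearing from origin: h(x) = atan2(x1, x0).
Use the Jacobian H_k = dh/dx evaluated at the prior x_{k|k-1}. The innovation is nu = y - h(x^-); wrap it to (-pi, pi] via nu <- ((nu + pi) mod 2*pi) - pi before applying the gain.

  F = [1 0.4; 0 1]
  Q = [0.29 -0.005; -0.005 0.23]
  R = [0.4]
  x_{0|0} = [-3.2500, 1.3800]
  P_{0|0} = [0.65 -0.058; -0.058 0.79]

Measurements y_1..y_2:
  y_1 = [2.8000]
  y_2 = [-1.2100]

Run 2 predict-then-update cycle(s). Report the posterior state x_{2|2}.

x_post = [-3.8864, -0.3912]

step 1: x^-=[-2.6980, 1.3800]  P^-=[1.0200 0.2530; 0.2530 1.0200]  H_jac=[-0.1503 -0.2938]  S=[0.5334]  K=[-0.4267; -0.6331]  nu=[0.1312]  x^+=[-2.7540, 1.2969]  P^+=[0.9229 0.1089; 0.1089 0.8062]
step 2: x^-=[-2.2352, 1.2969]  P^-=[1.4290 0.4264; 0.4264 1.0362]  H_jac=[-0.1942 -0.3347]  S=[0.6254]  K=[-0.6719; -0.6870]  nu=[2.4574]  x^+=[-3.8864, -0.3912]  P^+=[1.1466 0.1377; 0.1377 0.7411]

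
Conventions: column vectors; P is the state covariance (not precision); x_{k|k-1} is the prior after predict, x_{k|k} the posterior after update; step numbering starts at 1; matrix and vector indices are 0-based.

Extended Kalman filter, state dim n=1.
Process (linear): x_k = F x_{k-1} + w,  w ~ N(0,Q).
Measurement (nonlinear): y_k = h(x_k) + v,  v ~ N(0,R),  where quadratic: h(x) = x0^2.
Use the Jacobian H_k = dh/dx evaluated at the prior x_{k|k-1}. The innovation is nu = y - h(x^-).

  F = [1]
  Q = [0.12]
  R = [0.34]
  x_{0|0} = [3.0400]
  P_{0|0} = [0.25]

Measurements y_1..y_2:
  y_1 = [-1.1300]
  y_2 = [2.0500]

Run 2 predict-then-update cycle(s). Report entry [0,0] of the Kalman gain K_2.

K[0,0] = 0.2696

step 1: x^-=[3.0400]  P^-=[0.3700]  H_jac=[6.0800]  S=[14.0176]  K=[0.1605]  nu=[-10.3716]  x^+=[1.3755]  P^+=[0.0090]
step 2: x^-=[1.3755]  P^-=[0.1290]  H_jac=[2.7510]  S=[1.3161]  K=[0.2696]  nu=[0.1579]  x^+=[1.4181]  P^+=[0.0333]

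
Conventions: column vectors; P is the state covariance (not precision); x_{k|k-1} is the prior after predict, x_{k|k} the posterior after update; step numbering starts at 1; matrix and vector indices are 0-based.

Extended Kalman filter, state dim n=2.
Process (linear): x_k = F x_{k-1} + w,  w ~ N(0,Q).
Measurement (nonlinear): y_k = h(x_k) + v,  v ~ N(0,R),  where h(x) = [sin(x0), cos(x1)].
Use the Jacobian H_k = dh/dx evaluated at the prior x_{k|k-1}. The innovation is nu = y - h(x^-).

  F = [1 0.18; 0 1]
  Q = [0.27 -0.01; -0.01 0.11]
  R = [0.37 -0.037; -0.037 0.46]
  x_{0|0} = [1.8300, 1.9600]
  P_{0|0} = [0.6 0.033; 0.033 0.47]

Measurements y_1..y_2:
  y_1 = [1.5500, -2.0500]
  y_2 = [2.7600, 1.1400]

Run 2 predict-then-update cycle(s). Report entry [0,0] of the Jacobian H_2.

step 1: x^-=[2.1828, 1.9600]  P^-=[0.8971 0.1076; 0.1076 0.5800]  H_jac=[-0.5745 0.0000; 0.0000 -0.9252]  S=[0.6661 0.0202; 0.0202 0.9565]  K=[-0.7711 -0.0878; -0.0758 -0.5594]  nu=[0.7315, -1.6705]  x^+=[1.7654, 2.8391]  P^+=[0.4909 0.0128; 0.0128 0.2751]
step 2: x^-=[2.2765, 2.8391]  P^-=[0.7745 0.0523; 0.0523 0.3851]  H_jac=[-0.6485 0.0000; 0.0000 -0.2979]  S=[0.6957 -0.0269; -0.0269 0.4942]  K=[-0.7247 -0.0710; -0.0579 -0.2353]  nu=[1.9988, 2.0946]  x^+=[0.6793, 2.2305]  P^+=[0.4094 0.0196; 0.0196 0.3561]

H_jac[0,0] = -0.6485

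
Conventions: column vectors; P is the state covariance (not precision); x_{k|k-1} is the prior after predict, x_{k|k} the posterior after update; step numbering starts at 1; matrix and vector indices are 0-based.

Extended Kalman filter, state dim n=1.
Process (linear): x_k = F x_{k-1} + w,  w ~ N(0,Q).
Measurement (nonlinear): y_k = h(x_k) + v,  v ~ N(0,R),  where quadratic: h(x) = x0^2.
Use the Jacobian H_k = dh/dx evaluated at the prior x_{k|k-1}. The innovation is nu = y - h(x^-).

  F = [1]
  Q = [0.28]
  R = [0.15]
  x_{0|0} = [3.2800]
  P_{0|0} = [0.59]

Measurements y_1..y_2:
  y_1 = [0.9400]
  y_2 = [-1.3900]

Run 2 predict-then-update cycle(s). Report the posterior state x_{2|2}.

step 1: x^-=[3.2800]  P^-=[0.8700]  H_jac=[6.5600]  S=[37.5892]  K=[0.1518]  nu=[-9.8184]  x^+=[1.7893]  P^+=[0.0035]
step 2: x^-=[1.7893]  P^-=[0.2835]  H_jac=[3.5785]  S=[3.7801]  K=[0.2684]  nu=[-4.5915]  x^+=[0.5571]  P^+=[0.0112]

x_post = [0.5571]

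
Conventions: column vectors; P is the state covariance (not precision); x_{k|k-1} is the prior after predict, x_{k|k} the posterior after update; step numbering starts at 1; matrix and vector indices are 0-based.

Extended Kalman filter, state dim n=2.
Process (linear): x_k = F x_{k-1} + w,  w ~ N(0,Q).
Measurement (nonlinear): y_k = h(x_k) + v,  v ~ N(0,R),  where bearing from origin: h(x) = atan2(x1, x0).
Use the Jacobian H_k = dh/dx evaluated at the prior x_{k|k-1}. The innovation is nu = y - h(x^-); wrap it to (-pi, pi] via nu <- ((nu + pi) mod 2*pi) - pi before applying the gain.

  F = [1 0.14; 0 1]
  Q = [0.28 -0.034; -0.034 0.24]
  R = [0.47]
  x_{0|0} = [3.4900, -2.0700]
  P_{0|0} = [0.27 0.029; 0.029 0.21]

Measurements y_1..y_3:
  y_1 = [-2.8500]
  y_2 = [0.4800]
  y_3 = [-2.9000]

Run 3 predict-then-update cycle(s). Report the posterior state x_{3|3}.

x_post = [1.7332, -3.0031]

step 1: x^-=[3.2002, -2.0700]  P^-=[0.5622 0.0244; 0.0244 0.4500]  H_jac=[0.1425 0.2203]  S=[0.5048]  K=[0.1694; 0.2033]  nu=[-2.2759]  x^+=[2.8147, -2.5326]  P^+=[0.5478 0.0070; 0.0070 0.4291]
step 2: x^-=[2.4602, -2.5326]  P^-=[0.8381 0.0331; 0.0331 0.6691]  H_jac=[0.2032 0.1973]  S=[0.5333]  K=[0.3315; 0.2602]  nu=[1.2799]  x^+=[2.8845, -2.1996]  P^+=[0.7795 -0.0129; -0.0129 0.6330]
step 3: x^-=[2.5765, -2.1996]  P^-=[1.0683 0.0417; 0.0417 0.8730]  H_jac=[0.1917 0.2245]  S=[0.5568]  K=[0.3845; 0.3663]  nu=[-2.1934]  x^+=[1.7332, -3.0031]  P^+=[0.9860 -0.0367; -0.0367 0.7983]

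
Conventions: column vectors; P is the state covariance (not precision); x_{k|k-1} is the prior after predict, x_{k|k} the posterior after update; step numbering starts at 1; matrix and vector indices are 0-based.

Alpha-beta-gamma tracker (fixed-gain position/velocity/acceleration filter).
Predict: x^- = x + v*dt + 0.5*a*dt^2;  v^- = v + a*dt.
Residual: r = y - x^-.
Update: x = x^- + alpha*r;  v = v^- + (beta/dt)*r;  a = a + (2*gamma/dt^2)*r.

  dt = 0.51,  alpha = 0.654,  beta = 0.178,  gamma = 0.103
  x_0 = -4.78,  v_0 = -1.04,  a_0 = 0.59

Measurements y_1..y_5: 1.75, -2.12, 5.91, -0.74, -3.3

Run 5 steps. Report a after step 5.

step 1: x_pred=-5.2337  r=6.9837  x^+=-0.6663  v^+=1.6983  a^+=6.1211
step 2: x_pred=0.9958  r=-3.1158  x^+=-1.0419  v^+=3.7326  a^+=3.6533
step 3: x_pred=1.3368  r=4.5732  x^+=4.3277  v^+=7.1919  a^+=7.2753
step 4: x_pred=8.9417  r=-9.6817  x^+=2.6099  v^+=7.5232  a^+=-0.3927
step 5: x_pred=6.3956  r=-9.6956  x^+=0.0547  v^+=3.9390  a^+=-8.0716

a_post = -8.0716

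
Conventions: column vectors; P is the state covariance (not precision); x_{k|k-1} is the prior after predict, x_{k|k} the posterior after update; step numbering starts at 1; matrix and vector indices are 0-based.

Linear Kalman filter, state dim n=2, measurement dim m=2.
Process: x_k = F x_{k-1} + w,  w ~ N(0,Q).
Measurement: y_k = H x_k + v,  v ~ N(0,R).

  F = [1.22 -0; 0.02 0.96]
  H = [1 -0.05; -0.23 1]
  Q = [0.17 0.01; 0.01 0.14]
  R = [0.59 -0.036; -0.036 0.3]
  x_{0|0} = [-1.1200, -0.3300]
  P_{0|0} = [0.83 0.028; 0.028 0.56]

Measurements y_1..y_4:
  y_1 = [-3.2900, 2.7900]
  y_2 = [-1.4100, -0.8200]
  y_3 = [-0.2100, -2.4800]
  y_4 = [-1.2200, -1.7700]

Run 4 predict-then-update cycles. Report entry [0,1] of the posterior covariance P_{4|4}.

step 1: x^-=[-1.3664, -0.3392]  P^-=[1.4054 0.0630; 0.0630 0.6575]  S=[1.9907 -0.3283; -0.3283 1.0028]  K=[0.6994 -0.0305; 0.1278 0.6830]  nu=[-1.9406, 2.8149]  x^+=[-2.8093, 1.3354]  P^+=[0.4168 0.0615; 0.0615 0.2145]
step 2: x^-=[-3.4274, 1.2258]  P^-=[0.7904 0.0922; 0.0922 0.3402]  S=[1.3720 -0.1415; -0.1415 0.6396]  K=[0.5713 -0.0136; 0.1088 0.5228]  nu=[2.0787, -2.8341]  x^+=[-2.2013, -0.0297]  P^+=[0.3402 0.0536; 0.0536 0.1652]
step 3: x^-=[-2.6855, -0.0726]  P^-=[0.6764 0.0811; 0.0811 0.2945]  S=[1.2590 -0.1243; -0.1243 0.5930]  K=[0.5326 -0.0140; 0.1007 0.4863]  nu=[2.4719, -3.0251]  x^+=[-1.3266, -1.2947]  P^+=[0.3172 0.0496; 0.0496 0.1537]
step 4: x^-=[-1.6184, -1.2694]  P^-=[0.6422 0.0758; 0.0758 0.2837]  S=[1.2253 -0.1212; -0.1212 0.5827]  K=[0.5195 -0.0153; 0.0975 0.4771]  nu=[0.3350, -0.8728]  x^+=[-1.4311, -1.6532]  P^+=[0.3094 0.0479; 0.0479 0.1506]

P_post[0,1] = 0.0479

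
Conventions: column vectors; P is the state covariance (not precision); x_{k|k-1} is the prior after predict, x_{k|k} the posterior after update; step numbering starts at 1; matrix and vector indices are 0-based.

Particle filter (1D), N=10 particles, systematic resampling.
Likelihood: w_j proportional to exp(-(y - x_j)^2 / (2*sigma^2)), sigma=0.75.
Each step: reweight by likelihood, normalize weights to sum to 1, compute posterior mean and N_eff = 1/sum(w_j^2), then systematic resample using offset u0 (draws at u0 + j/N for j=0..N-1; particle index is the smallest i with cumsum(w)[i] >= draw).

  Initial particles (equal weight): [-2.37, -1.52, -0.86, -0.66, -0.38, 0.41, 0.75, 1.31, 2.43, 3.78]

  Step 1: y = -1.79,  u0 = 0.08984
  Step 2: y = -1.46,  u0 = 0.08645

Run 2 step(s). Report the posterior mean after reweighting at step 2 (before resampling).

step 1: w=[0.2797, 0.3535, 0.1748, 0.1212, 0.0644, 0.0051, 0.0012, 0.0001, 0.0000, 0.0000]  mean=-1.4518  Neff=3.9590  idx=[0, 0, 1, 1, 1, 1, 2, 2, 3, 4]
step 2: w=[0.0655, 0.0655, 0.1362, 0.1362, 0.1362, 0.1362, 0.0992, 0.0992, 0.0774, 0.0485]  mean=-1.3785  Neff=9.0251  idx=[1, 2, 3, 3, 4, 5, 6, 7, 8, 9]

post_mean = -1.3785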